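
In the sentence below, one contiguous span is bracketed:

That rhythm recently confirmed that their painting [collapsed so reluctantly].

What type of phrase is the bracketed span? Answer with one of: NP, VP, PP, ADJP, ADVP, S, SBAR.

VP

The span is built around the verb "collapsed" — a verb phrase (VP).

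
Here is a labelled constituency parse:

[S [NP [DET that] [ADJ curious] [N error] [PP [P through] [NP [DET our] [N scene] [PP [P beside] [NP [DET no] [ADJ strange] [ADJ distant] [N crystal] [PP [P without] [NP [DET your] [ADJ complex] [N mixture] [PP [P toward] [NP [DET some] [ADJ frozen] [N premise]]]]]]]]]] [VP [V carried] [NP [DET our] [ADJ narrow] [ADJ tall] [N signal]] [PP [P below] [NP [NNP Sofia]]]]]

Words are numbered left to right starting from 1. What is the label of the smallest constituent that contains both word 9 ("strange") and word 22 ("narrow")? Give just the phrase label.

S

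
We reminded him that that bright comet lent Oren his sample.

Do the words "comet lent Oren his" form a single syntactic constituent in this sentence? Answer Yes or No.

No

The smallest constituent containing the whole sequence is the clause [S that bright comet lent Oren his sample], but the sequence is only part of it — it straddles the boundary between noun phrase "that bright comet" and verb phrase "lent Oren his sample".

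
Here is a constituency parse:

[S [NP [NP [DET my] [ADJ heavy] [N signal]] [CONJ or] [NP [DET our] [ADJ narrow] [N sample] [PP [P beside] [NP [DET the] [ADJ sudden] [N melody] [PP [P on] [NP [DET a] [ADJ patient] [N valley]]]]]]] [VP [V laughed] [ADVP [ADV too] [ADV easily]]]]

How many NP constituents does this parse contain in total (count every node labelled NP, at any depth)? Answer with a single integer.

Scanning left to right, an opening `[NP` appears at word positions 1, 1, 5, 9, 13 — 5 in total.

5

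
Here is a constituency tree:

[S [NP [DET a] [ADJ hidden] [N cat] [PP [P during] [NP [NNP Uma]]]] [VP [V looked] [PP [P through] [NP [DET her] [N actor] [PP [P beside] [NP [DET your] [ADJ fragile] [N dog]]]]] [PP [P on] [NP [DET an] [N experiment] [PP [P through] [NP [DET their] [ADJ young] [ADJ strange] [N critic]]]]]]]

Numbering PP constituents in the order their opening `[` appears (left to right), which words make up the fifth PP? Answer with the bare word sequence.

Opening `[PP` markers occur at word positions 4, 7, 10, 14, 17; the fifth of these opens the constituent [PP through their young strange critic].

through their young strange critic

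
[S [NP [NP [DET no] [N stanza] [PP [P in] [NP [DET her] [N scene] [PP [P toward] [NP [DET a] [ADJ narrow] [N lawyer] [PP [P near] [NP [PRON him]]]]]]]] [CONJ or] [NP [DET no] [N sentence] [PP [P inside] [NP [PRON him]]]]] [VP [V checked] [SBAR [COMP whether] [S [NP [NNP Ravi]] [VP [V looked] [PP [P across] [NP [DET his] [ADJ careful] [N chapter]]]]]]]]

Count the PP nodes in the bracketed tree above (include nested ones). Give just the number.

5

Scanning left to right, an opening `[PP` appears at word positions 3, 6, 10, 15, 21 — 5 in total.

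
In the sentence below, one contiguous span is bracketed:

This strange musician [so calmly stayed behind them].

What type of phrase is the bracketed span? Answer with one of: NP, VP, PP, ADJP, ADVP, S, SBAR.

The span is built around the verb "stayed" — a verb phrase (VP).

VP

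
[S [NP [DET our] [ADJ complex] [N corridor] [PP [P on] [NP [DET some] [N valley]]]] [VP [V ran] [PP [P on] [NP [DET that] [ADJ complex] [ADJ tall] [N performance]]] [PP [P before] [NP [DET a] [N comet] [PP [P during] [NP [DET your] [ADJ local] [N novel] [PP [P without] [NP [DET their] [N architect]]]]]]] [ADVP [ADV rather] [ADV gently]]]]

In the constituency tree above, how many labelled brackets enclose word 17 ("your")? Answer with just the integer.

7

Path from the root down to the word: S → VP → PP → NP → PP → NP → DET. That is 7 enclosing brackets.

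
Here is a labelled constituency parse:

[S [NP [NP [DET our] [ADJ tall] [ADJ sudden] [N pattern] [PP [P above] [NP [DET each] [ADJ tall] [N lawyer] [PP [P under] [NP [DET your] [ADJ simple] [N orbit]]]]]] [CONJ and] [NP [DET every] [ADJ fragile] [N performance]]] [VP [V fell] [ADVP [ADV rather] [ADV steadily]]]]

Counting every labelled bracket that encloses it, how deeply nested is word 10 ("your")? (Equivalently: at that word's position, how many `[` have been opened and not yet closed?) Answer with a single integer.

8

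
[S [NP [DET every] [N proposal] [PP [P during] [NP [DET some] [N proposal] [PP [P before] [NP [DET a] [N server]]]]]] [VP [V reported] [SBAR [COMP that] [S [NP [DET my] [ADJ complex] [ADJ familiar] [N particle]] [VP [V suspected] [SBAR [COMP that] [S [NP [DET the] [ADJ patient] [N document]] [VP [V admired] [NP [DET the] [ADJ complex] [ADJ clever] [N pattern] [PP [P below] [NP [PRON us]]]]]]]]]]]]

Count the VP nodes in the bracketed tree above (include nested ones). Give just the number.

Scanning left to right, an opening `[VP` appears at word positions 9, 15, 20 — 3 in total.

3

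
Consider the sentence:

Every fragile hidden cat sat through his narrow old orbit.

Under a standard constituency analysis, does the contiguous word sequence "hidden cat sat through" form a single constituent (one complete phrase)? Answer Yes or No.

The sequence begins inside the noun phrase "every fragile hidden cat" and ends inside the verb phrase "sat through his narrow old orbit"; it crosses a phrase boundary, so no single node in the tree spans exactly those words.

No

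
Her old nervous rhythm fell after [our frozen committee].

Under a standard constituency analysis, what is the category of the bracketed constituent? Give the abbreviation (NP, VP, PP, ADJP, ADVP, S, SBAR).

NP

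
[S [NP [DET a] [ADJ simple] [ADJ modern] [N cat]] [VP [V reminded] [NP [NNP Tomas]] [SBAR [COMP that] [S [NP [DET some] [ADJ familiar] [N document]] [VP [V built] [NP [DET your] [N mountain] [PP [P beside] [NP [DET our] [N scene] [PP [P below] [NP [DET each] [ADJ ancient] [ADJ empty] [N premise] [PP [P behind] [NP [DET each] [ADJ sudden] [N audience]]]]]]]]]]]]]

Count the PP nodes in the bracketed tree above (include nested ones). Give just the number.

Scanning left to right, an opening `[PP` appears at word positions 14, 17, 22 — 3 in total.

3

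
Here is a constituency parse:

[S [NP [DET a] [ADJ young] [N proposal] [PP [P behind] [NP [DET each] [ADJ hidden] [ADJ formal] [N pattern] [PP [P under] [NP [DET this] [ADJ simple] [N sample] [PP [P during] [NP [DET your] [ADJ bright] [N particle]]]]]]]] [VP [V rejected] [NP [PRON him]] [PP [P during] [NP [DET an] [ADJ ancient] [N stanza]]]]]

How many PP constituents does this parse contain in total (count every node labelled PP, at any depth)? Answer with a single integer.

4

Scanning left to right, an opening `[PP` appears at word positions 4, 9, 13, 19 — 4 in total.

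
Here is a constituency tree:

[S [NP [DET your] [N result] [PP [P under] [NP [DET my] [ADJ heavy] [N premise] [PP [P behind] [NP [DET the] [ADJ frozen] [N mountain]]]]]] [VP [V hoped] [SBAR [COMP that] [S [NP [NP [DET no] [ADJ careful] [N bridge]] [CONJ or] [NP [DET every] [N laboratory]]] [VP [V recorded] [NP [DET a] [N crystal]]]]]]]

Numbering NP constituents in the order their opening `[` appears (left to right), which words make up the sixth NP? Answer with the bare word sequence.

every laboratory

In left-to-right order the NP constituents are "your result under my heavy premise behind the frozen mountain"; "my heavy premise behind the frozen mountain"; "the frozen mountain"; "no careful bridge or every laboratory"; "no careful bridge"; "every laboratory"; "a crystal". Number 6 is "every laboratory".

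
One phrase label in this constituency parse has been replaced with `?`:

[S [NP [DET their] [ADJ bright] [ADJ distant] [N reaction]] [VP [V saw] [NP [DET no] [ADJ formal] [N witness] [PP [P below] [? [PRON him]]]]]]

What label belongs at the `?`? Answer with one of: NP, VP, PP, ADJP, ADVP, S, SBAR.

NP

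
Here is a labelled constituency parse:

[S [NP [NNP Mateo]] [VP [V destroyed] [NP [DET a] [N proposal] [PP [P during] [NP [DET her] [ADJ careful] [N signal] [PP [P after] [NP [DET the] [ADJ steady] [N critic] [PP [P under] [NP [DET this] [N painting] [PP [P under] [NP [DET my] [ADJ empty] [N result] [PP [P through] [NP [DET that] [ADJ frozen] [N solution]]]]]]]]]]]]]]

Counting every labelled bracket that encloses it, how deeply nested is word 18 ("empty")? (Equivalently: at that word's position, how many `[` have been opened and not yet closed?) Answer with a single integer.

12

The word sits inside ADJ, which is inside NP, inside PP, inside NP, inside PP, inside NP, inside PP, inside NP, inside PP, inside NP, inside VP, inside S — 12 brackets in all.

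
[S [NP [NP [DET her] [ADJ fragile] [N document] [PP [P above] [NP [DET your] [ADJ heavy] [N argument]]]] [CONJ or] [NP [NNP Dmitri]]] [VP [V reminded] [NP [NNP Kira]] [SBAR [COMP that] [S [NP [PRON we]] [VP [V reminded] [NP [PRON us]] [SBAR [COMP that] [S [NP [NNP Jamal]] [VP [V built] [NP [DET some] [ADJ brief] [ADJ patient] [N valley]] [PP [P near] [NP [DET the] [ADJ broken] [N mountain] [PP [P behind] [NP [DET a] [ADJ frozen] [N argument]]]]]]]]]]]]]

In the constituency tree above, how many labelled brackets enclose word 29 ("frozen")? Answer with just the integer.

Path from the root down to the word: S → VP → SBAR → S → VP → SBAR → S → VP → PP → NP → PP → NP → ADJ. That is 13 enclosing brackets.

13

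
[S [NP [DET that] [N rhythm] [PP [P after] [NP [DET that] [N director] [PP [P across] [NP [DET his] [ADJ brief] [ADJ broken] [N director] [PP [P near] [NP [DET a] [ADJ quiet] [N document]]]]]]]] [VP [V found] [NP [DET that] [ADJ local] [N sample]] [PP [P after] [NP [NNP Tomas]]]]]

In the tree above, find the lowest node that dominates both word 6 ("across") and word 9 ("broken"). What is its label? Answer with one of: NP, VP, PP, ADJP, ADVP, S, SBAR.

The smallest bracket enclosing both words is [PP across his brief broken director near a quiet document], so the label is PP.

PP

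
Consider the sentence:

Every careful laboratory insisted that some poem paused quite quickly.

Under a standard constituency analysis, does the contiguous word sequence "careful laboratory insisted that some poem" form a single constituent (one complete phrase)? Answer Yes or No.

No

"careful" belongs to the noun phrase "every careful laboratory" while "poem" belongs to the verb phrase "insisted that some poem paused quite quickly"; a span that runs across that boundary is not a single phrase.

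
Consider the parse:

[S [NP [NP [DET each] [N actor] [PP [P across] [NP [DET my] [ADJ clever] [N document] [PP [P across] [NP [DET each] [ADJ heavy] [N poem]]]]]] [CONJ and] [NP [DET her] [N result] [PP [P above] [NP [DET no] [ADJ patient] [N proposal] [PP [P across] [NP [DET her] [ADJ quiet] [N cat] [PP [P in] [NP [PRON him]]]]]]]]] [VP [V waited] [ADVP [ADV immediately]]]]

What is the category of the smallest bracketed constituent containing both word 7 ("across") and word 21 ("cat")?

NP

Both words fall inside [NP each actor across my clever document across each heavy poem and her result above no patient proposal across her quiet cat in him] (words 1–23), and no smaller constituent contains them both. Label: NP.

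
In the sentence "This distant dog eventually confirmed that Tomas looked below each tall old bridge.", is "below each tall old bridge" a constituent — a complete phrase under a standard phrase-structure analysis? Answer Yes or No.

Yes

"below each tall old bridge" is exactly the prepositional phrase [PP below each tall old bridge], a complete constituent.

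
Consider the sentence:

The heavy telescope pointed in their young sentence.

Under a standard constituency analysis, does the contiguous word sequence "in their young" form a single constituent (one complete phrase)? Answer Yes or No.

No

The smallest constituent containing the whole sequence is the prepositional phrase [PP in their young sentence], but the sequence is only part of it — it straddles the boundary between preposition "in" and noun phrase "their young sentence".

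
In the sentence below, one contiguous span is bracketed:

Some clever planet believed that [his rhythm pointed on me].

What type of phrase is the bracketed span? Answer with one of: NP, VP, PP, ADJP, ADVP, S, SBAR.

S

"pointed" is the head of the bracketed span, so the span is a clause: S.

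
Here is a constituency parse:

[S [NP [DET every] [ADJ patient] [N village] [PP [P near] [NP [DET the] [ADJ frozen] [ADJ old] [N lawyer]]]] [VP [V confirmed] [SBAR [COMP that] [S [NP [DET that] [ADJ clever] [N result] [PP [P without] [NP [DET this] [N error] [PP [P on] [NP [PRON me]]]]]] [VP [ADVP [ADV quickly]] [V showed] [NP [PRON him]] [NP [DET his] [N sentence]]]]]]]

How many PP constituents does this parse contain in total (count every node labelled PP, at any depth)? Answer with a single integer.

3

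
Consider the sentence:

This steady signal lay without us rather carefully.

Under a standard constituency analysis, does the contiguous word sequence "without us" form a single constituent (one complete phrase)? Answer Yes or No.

Yes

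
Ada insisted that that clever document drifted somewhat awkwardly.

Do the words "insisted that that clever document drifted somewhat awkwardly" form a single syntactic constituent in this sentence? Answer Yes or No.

These words form the whole verb phrase headed by "insisted", so yes — one constituent.

Yes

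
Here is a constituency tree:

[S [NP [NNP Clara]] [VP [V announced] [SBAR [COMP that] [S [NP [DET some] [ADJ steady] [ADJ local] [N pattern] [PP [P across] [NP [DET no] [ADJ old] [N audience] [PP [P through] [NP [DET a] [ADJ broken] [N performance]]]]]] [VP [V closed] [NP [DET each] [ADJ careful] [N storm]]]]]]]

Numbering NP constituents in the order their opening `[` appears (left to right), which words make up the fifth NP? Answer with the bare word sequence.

The NP opening brackets appear, in order, over: "Clara"; "some steady local pattern across no old audience through a broken performance"; "no old audience through a broken performance"; "a broken performance"; "each careful storm". The fifth one spans "each careful storm".

each careful storm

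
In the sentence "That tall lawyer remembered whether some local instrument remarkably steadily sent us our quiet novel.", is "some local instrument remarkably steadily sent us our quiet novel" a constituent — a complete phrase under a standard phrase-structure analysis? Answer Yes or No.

The sequence corresponds to a single S node — the clause "some local instrument remarkably steadily sent us our quiet novel".

Yes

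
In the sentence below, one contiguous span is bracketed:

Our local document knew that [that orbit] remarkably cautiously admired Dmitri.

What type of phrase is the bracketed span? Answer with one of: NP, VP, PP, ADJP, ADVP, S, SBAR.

The span is built around the noun "orbit" — a noun phrase (NP).

NP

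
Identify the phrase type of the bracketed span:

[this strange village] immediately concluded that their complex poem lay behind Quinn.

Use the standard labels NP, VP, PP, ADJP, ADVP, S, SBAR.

NP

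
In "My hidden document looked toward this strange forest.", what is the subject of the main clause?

my hidden document

The subject of the main clause is the NP immediately before the verb "looked": "my hidden document".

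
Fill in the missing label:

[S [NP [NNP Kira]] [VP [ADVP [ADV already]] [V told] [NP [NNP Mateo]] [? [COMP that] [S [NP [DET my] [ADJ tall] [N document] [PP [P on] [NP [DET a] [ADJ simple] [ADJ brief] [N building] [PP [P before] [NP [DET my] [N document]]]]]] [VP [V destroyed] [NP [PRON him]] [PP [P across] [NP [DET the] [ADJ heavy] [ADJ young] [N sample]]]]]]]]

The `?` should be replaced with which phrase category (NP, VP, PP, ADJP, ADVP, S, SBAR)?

SBAR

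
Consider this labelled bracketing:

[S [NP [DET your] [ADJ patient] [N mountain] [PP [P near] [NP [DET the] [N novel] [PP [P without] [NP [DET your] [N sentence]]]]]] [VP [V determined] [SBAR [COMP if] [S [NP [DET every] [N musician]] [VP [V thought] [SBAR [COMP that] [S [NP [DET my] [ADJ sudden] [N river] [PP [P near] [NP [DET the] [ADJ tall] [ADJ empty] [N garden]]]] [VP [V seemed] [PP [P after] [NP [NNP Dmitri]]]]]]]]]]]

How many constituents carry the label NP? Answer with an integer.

7

Scanning left to right, an opening `[NP` appears at word positions 1, 5, 8, 12, 16, 20, 26 — 7 in total.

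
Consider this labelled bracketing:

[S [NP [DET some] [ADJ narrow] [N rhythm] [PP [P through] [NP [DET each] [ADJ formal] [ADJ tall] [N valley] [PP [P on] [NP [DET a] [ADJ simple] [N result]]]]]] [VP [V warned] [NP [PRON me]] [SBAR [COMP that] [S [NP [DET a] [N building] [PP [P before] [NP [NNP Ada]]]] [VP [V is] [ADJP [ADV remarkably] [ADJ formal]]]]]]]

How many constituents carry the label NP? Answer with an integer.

Scanning left to right, an opening `[NP` appears at word positions 1, 5, 10, 14, 16, 19 — 6 in total.

6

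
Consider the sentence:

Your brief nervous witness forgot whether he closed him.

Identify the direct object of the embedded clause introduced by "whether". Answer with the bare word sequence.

him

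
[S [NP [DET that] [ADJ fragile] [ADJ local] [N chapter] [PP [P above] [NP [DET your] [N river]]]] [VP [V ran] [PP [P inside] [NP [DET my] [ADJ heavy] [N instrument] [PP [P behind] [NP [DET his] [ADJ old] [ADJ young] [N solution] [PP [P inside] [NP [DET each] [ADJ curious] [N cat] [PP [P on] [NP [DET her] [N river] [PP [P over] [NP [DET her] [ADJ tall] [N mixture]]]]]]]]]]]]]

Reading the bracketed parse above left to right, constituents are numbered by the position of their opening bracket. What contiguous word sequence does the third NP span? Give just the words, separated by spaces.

my heavy instrument behind his old young solution inside each curious cat on her river over her tall mixture

Opening `[NP` markers occur at word positions 1, 6, 10, 14, 19, 23, 26; the third of these opens the constituent [NP my heavy instrument behind his old young solution inside each curious cat on her river over her tall mixture].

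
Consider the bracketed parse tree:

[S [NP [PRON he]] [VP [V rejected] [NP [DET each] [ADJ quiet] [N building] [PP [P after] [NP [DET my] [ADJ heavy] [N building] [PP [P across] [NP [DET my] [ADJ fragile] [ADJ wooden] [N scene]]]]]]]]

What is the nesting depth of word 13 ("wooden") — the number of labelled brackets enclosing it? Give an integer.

8

Counting open brackets not yet closed at "wooden": [S [VP [NP [PP [NP [PP [NP [ADJ = 8.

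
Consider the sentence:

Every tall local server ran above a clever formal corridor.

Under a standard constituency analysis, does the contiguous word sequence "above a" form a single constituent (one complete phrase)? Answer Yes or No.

No

"above" belongs to the preposition "above" while "a" belongs to the noun phrase "a clever formal corridor"; a span that runs across that boundary is not a single phrase.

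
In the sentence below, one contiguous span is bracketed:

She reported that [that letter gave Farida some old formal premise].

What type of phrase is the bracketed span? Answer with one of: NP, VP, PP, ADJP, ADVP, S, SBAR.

S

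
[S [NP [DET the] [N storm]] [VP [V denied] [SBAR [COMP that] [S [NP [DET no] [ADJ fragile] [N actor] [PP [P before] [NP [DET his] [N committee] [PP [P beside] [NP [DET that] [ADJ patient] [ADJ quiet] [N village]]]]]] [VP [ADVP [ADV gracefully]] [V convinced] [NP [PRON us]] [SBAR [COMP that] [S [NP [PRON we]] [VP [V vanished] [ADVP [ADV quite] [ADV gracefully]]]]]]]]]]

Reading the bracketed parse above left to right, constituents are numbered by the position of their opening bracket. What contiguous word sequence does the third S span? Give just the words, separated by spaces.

The S opening brackets appear, in order, over: "the storm denied that no fragile actor before his committee beside that patient quiet village gracefully convinced us that we vanished quite gracefully"; "no fragile actor before his committee beside that patient quiet village gracefully convinced us that we vanished quite gracefully"; "we vanished quite gracefully". The third one spans "we vanished quite gracefully".

we vanished quite gracefully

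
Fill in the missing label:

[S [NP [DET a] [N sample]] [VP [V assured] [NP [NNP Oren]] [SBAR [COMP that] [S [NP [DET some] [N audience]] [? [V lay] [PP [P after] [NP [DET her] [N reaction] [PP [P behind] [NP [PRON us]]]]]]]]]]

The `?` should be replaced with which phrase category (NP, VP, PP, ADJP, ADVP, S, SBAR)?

VP

A constituent whose immediate children are V 'lay', PP is a verb phrase: VP.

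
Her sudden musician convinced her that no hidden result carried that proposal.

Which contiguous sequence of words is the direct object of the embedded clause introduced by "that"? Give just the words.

that proposal

Within the embedded clause introduced by "that", the direct object of "carried" is "that proposal".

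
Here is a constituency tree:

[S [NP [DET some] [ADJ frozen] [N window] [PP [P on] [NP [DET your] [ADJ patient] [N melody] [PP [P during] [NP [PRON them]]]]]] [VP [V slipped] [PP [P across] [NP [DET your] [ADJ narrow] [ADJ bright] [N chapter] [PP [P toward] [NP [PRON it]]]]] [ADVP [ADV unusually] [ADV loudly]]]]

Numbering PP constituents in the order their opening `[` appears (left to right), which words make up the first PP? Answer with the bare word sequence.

In left-to-right order the PP constituents are "on your patient melody during them"; "during them"; "across your narrow bright chapter toward it"; "toward it". Number 1 is "on your patient melody during them".

on your patient melody during them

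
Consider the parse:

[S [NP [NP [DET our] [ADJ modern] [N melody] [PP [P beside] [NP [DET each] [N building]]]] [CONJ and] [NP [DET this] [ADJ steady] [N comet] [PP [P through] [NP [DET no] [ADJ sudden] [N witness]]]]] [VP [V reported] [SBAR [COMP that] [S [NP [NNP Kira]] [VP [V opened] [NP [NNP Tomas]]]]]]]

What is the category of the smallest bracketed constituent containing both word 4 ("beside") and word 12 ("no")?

NP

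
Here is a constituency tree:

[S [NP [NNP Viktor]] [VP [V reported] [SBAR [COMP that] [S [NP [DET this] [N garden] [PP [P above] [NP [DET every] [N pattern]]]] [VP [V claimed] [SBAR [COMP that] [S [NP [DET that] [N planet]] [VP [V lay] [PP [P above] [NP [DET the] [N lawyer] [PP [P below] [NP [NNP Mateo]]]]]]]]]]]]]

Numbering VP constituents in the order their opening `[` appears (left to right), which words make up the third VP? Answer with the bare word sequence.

lay above the lawyer below Mateo

Opening `[VP` markers occur at word positions 2, 9, 13; the third of these opens the constituent [VP lay above the lawyer below Mateo].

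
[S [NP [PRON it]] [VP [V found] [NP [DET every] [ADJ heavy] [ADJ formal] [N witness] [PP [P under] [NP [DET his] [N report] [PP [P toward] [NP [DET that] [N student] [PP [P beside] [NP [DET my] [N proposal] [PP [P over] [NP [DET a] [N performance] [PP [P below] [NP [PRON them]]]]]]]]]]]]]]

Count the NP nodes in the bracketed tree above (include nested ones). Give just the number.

7

The NP constituents are: [NP it]; [NP every heavy formal witness under his report toward that student beside my proposal over a performance below them]; [NP his report toward that student beside my proposal over a performance below them]; [NP that student beside my proposal over a performance below them]; [NP my proposal over a performance below them]; [NP a performance below them] …. Total: 7.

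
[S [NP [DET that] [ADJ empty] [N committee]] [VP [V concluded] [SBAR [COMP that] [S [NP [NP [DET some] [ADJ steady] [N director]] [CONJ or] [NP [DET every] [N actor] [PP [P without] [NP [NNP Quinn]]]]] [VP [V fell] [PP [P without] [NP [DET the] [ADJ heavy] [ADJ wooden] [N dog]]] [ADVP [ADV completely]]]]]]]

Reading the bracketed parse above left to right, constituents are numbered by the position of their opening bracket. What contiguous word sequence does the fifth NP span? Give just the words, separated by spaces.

Quinn

Opening `[NP` markers occur at word positions 1, 6, 6, 10, 13, 16; the fifth of these opens the constituent [NP Quinn].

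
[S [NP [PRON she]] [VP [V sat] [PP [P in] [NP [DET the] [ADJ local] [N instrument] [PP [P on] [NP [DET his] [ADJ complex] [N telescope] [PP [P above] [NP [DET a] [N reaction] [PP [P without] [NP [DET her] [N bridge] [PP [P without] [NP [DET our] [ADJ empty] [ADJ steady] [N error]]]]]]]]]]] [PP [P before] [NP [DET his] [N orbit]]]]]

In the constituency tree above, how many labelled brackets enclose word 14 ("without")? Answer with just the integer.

10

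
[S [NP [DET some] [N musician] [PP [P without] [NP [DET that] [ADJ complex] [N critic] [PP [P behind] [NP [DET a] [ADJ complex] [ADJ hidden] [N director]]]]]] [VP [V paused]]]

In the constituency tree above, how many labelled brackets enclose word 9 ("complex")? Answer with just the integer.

Path from the root down to the word: S → NP → PP → NP → PP → NP → ADJ. That is 7 enclosing brackets.

7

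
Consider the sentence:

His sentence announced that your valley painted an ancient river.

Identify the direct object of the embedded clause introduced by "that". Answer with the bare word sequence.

The verb of the embedded clause introduced by "that" is "painted"; its direct object is the NP "an ancient river".

an ancient river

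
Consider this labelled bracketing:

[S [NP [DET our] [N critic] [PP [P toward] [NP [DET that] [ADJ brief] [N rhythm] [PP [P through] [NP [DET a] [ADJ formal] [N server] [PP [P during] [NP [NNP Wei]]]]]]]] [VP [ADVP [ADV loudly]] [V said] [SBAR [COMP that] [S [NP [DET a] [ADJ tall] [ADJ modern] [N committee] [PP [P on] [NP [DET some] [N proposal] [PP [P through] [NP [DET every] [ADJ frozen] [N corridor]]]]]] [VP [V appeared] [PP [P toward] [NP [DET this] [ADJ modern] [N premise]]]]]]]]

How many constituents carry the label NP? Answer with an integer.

8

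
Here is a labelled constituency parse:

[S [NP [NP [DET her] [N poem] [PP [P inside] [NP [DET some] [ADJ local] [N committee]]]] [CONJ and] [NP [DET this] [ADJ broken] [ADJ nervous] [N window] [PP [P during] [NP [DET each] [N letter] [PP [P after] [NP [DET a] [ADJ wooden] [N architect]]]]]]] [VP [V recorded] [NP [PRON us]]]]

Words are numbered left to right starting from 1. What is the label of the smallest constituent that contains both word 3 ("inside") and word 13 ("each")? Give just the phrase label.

NP

The smallest bracket enclosing both words is [NP her poem inside some local committee and this broken nervous window during each letter after a wooden architect], so the label is NP.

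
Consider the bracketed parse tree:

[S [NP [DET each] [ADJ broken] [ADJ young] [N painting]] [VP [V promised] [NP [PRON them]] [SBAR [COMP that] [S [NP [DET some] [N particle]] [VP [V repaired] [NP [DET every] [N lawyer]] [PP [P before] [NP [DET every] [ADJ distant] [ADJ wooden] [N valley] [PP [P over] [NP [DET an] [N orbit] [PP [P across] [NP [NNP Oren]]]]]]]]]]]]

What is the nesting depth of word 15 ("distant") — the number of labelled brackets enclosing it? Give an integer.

8

Counting open brackets not yet closed at "distant": [S [VP [SBAR [S [VP [PP [NP [ADJ = 8.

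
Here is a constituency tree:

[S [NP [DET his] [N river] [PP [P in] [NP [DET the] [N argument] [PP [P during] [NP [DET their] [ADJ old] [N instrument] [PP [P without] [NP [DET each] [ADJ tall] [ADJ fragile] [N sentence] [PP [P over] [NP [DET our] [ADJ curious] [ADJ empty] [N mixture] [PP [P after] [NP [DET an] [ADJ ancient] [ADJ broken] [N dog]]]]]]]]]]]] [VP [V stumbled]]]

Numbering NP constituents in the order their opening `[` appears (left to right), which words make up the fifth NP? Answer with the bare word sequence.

The NP opening brackets appear, in order, over: "his river in the argument during their old instrument without each tall fragile sentence over our curious empty mixture after an ancient broken dog"; "the argument during their old instrument without each tall fragile sentence over our curious empty mixture after an ancient broken dog"; "their old instrument without each tall fragile sentence over our curious empty mixture after an ancient broken dog"; "each tall fragile sentence over our curious empty mixture after an ancient broken dog"; "our curious empty mixture after an ancient broken dog"; "an ancient broken dog". The fifth one spans "our curious empty mixture after an ancient broken dog".

our curious empty mixture after an ancient broken dog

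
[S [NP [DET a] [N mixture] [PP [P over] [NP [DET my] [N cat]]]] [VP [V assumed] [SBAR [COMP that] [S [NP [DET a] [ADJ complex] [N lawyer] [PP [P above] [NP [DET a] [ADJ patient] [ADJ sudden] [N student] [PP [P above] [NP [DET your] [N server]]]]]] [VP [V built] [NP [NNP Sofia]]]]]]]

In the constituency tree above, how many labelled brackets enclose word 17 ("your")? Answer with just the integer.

10

Path from the root down to the word: S → VP → SBAR → S → NP → PP → NP → PP → NP → DET. That is 10 enclosing brackets.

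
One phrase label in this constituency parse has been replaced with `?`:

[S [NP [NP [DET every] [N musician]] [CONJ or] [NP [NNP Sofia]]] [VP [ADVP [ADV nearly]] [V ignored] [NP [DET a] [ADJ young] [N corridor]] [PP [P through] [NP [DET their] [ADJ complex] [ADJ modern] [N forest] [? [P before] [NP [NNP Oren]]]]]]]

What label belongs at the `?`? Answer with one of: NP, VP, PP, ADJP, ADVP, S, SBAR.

PP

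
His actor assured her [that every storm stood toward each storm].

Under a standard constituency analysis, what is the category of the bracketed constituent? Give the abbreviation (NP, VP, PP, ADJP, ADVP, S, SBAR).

SBAR

The bracketed span "that every storm stood toward each storm" is headed by "that", making it a subordinate clause (SBAR).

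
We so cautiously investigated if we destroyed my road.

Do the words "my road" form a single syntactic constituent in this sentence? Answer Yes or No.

"my road" is exactly the noun phrase [NP my road], a complete constituent.

Yes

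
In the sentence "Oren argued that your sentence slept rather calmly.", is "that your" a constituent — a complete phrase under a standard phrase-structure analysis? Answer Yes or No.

No

The sequence begins inside the complementizer "that" and ends inside the clause "your sentence slept rather calmly"; it crosses a phrase boundary, so no single node in the tree spans exactly those words.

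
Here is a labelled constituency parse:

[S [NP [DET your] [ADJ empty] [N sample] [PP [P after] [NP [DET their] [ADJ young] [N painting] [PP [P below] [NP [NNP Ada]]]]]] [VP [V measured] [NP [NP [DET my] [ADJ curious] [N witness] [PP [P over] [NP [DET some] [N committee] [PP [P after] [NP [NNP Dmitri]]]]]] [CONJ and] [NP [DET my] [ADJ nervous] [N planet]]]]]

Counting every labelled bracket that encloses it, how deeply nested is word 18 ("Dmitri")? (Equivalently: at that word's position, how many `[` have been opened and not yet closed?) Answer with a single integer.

9

The word sits inside NNP, which is inside NP, inside PP, inside NP, inside PP, inside NP, inside NP, inside VP, inside S — 9 brackets in all.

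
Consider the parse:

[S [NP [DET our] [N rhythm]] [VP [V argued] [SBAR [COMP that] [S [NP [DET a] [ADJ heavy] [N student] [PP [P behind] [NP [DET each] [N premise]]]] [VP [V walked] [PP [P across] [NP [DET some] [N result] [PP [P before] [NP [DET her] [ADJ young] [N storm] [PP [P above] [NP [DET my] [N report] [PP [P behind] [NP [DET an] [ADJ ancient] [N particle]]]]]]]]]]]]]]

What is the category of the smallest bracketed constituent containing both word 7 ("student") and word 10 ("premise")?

NP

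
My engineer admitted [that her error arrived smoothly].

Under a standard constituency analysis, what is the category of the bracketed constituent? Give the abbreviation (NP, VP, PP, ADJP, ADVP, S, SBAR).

SBAR

The span is built around the complementizer "that" — a subordinate clause (SBAR).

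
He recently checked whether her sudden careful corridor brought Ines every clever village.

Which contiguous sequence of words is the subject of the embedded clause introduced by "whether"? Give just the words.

"her sudden careful corridor" is the NP that combines with the VP headed by "brought" to form the embedded clause introduced by "whether" — the subject.

her sudden careful corridor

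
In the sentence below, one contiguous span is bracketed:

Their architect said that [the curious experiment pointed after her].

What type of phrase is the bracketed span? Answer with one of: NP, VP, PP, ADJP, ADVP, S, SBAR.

"pointed" is the head of the bracketed span, so the span is a clause: S.

S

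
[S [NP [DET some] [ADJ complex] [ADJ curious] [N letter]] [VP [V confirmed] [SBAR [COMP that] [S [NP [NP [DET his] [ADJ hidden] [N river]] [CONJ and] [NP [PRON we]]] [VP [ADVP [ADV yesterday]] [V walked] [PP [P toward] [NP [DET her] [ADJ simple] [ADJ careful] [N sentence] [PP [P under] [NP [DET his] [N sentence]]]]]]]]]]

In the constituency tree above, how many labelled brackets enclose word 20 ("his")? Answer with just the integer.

10

Path from the root down to the word: S → VP → SBAR → S → VP → PP → NP → PP → NP → DET. That is 10 enclosing brackets.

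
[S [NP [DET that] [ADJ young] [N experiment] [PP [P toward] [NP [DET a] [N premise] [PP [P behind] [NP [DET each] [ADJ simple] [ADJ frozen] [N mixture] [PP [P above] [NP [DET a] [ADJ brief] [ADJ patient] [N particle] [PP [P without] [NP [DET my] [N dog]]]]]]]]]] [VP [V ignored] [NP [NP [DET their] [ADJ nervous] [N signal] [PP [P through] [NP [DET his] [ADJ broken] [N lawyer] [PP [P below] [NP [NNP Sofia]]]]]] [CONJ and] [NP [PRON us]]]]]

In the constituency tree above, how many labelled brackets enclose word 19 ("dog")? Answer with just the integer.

11

The word sits inside N, which is inside NP, inside PP, inside NP, inside PP, inside NP, inside PP, inside NP, inside PP, inside NP, inside S — 11 brackets in all.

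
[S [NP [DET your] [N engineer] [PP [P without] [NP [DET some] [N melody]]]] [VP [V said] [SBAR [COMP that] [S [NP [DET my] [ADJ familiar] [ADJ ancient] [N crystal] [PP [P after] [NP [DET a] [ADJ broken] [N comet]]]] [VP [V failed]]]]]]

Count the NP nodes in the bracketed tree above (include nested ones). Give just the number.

Listing each NP by its span: [NP your engineer without some melody]; [NP some melody]; [NP my familiar ancient crystal after a broken comet]; [NP a broken comet] — that makes 4.

4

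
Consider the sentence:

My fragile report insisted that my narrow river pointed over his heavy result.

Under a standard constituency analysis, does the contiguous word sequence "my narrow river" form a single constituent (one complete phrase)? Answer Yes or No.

Yes

These words form the whole noun phrase headed by "river", so yes — one constituent.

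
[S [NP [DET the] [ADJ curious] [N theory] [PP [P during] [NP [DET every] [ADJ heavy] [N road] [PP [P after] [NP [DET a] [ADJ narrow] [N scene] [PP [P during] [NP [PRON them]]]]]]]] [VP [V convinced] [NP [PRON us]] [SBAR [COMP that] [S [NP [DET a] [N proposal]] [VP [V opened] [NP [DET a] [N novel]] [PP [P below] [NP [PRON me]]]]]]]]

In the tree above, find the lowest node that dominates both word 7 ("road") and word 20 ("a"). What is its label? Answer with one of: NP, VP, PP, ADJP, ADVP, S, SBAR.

S

Word 7 lies under S → NP → PP → NP → N; word 20 lies under S → VP → SBAR → S → VP → NP → DET. The lowest shared node is the S.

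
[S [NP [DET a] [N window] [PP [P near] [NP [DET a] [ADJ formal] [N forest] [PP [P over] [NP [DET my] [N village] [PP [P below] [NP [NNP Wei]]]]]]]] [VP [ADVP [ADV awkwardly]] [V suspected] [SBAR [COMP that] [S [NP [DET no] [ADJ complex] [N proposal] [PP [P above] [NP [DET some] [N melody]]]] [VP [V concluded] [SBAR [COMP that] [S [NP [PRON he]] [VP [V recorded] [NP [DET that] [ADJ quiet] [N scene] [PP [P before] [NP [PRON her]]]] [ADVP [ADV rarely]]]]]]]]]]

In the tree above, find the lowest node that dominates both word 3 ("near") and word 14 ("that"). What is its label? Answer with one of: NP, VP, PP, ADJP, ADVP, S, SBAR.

S

The smallest bracket enclosing both words is [S a window near a formal forest over my village below Wei awkwardly suspected that no complex proposal above some melody concluded that he recorded that quiet scene before her rarely], so the label is S.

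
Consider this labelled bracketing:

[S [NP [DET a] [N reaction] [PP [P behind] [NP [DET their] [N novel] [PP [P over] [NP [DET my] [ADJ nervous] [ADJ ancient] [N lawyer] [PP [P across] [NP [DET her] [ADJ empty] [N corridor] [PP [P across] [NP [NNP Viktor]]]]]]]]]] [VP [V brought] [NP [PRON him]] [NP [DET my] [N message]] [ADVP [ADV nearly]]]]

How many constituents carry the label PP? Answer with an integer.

4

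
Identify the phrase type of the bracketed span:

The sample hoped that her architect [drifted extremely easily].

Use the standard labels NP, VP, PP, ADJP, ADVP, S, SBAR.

"drifted" is the head of the bracketed span, so the span is a verb phrase: VP.

VP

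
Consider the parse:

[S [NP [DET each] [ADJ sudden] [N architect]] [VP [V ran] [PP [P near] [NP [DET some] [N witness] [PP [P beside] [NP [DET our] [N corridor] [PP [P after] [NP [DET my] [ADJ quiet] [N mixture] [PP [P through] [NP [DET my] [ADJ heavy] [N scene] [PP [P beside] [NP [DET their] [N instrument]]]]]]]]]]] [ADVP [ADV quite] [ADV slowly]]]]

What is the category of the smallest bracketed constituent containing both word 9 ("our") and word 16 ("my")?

NP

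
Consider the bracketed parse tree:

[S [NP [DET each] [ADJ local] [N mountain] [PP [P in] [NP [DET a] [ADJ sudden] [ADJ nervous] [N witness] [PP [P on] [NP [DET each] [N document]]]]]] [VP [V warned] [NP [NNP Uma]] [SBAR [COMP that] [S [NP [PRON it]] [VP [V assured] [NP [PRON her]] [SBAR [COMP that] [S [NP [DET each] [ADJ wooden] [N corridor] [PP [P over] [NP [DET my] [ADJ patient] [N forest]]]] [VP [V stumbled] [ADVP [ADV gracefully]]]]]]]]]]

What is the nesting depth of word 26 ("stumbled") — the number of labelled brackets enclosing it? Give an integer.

9

The word sits inside V, which is inside VP, inside S, inside SBAR, inside VP, inside S, inside SBAR, inside VP, inside S — 9 brackets in all.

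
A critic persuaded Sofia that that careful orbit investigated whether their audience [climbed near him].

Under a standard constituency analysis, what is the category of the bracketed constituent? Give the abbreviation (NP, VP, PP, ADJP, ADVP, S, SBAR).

VP

"climbed" is the head of the bracketed span, so the span is a verb phrase: VP.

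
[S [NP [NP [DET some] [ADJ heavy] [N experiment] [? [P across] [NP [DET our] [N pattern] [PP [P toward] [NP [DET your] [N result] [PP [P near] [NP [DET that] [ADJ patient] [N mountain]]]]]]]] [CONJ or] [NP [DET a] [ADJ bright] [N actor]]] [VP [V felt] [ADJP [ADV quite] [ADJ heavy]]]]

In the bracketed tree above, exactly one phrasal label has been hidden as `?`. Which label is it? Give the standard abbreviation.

PP

Looking at what the `?` directly dominates — P 'across', NP — this is a prepositional phrase (PP).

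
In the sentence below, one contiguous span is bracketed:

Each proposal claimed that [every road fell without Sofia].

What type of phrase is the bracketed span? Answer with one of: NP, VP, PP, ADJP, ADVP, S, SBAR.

S

The bracketed span "every road fell without Sofia" is headed by "fell", making it a clause (S).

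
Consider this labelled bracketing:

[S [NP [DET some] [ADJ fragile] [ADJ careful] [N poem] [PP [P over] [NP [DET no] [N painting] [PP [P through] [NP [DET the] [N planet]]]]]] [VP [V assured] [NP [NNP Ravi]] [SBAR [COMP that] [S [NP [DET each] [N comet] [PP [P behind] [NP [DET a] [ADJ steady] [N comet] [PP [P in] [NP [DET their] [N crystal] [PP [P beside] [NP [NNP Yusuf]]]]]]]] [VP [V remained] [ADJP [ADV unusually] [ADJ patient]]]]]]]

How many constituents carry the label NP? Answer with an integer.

8

The NP constituents are: [NP some fragile careful poem over no painting through the planet]; [NP no painting through the planet]; [NP the planet]; [NP Ravi]; [NP each comet behind a steady comet in their crystal beside Yusuf]; [NP a steady comet in their crystal beside Yusuf] …. Total: 8.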